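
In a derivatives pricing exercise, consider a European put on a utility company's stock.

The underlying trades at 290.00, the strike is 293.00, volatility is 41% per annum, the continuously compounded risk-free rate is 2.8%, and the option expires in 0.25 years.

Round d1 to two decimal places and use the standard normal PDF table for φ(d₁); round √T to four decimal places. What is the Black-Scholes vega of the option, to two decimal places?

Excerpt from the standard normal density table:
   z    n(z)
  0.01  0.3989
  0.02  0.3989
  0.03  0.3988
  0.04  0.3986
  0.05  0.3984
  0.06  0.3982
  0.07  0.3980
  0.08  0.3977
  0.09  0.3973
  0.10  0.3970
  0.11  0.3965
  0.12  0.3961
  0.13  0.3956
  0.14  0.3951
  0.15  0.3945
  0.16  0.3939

σ√T = 0.41·√0.25 = 0.2050
ln(S/K) + (r + σ²/2)T = ln(290/293) + (0.028 + 0.41²/2)·0.25 = -0.0103 + 0.0280 = 0.0177
d₁ = 0.0177 / 0.2050 = 0.0864 ⇒ 0.09
√T = √0.25 = 0.5000
φ(d₁) = φ(0.09) = 0.3973
vega = S·φ(d₁)·√T = 290·0.3973·0.5000 = 57.6085
(Call and put vega coincide under Black-Scholes.)

57.61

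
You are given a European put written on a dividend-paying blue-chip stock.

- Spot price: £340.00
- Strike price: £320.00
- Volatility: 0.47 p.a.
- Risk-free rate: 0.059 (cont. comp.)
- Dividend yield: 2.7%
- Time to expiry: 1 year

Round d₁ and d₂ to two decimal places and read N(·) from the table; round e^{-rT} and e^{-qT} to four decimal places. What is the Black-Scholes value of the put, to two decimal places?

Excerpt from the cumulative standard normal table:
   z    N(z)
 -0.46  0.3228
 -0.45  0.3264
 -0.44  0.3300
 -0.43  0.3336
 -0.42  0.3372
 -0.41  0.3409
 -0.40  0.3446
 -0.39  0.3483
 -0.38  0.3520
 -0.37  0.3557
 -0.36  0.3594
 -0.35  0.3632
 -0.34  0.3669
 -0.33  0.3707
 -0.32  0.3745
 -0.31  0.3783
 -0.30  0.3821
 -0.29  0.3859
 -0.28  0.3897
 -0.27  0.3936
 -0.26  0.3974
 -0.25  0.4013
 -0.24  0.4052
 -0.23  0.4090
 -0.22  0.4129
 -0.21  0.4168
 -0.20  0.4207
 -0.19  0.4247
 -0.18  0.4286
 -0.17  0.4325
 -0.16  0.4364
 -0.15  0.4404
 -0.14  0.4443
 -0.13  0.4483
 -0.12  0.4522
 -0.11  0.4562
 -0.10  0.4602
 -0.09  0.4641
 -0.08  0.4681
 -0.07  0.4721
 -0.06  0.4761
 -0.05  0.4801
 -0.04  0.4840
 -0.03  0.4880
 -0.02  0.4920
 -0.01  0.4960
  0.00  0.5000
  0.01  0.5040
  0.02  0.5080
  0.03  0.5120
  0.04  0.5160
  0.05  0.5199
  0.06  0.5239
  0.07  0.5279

£45.25

σ√T = 0.47 × 1.0000 = 0.4700
d₁ = [ln(340/320) + (0.059 − 0.027 + ½·0.47²)·1] / (σ√T) = (0.0606 + 0.1424) / 0.4700 = 0.4321 ≈ 0.43
d₂ = 0.4321 − 0.4700 = -0.0379 ≈ -0.04
e^(−qT) = e^(−0.027·1) = 0.9734;  e^(−rT) = e^(−0.059·1) = 0.9427
P = 320·0.9427·N(0.04) − 340·0.9734·N(-0.43) = 320·0.9427·0.5160 − 340·0.9734·0.3336 = 155.6586 − 110.4069 = 45.2517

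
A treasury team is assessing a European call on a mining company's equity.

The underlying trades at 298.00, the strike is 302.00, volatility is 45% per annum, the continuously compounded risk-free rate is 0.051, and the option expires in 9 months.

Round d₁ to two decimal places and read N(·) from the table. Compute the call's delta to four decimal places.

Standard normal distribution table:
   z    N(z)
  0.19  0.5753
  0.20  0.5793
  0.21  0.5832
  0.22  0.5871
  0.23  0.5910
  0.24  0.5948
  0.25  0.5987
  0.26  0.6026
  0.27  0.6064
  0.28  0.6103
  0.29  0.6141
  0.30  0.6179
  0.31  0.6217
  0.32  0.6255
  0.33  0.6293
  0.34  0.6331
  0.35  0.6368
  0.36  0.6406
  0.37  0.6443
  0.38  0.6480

T = 0.75;  σ√T = 0.3897
d₁ = [ln(298/302) + (0.051 + 0.45²/2)·0.75] / 0.3897 = [-0.0133 + 0.1142] / 0.3897 = 0.2588 → 0.26
N(d₁) = N(0.26) = 0.6026
Δ_call = N(d₁) = 0.6026

0.6026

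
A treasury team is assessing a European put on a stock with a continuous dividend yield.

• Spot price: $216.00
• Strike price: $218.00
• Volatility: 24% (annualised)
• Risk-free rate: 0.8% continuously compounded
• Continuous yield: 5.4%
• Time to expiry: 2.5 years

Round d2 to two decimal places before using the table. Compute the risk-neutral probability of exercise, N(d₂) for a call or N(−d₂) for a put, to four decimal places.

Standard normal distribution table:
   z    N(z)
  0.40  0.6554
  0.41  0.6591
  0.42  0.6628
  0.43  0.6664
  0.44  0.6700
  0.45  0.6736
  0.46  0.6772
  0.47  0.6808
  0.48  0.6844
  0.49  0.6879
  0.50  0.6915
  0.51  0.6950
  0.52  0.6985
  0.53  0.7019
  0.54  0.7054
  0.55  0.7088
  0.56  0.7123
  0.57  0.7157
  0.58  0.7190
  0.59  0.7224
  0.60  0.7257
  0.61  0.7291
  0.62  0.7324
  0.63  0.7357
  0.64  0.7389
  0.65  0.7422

σ√T = 0.24·√2.5 = 0.3795
ln(S/K) + (r − q + σ²/2)T = ln(216/218) + (0.008 − 0.054 + 0.24²/2)·2.5 = -0.0092 − 0.0430 = -0.0522
d₁ = -0.0522 / 0.3795 = -0.1376 ≈ -0.14
d₂ = d₁ − σ√T = -0.1376 − 0.3795 = -0.5171 ≈ -0.52
Risk-neutral Pr[S_T < K] = N(−d₂) = N(0.52) = 0.6985

0.6985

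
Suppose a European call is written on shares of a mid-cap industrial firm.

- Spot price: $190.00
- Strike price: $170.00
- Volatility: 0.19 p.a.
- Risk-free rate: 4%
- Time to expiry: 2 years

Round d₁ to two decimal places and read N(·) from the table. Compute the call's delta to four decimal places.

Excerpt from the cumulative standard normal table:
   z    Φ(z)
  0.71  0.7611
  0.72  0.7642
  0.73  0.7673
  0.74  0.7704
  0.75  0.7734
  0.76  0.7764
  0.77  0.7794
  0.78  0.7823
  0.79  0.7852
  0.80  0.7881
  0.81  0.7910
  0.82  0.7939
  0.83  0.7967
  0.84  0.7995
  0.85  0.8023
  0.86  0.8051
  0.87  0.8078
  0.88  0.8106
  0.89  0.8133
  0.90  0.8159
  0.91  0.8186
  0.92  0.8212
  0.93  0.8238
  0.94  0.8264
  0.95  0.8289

0.8023

σ√T = 0.19·√2 = 0.2687
d₁ = [ln(190/170) + (0.04 + ½·0.19²)·2] / (σ√T) = (0.1112 + 0.1161) / 0.2687 = 0.8460 → 0.85
N(d₁) = N(0.85) = 0.8023
Δ_call = N(d₁) = 0.8023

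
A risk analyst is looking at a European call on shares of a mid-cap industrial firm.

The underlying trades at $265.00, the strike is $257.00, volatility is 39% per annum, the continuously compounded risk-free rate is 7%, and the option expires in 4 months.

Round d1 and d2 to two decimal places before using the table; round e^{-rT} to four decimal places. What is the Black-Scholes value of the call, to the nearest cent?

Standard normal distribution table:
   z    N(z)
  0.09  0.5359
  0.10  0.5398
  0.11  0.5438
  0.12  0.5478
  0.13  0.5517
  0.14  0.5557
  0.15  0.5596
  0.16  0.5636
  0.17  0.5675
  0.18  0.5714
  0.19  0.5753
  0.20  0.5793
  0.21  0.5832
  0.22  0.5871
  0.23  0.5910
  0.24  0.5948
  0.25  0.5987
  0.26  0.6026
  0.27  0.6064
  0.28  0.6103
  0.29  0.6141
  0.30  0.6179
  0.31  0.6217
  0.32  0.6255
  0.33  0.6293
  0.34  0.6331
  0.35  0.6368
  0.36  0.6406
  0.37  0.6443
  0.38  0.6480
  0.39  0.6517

σ√T = 0.39 × 0.5774 = 0.2252
d₁ = [ln(265/257) + (0.07 + 0.39²/2)·0.3333] / 0.2252 = [0.0307 + 0.0487] / 0.2252 = 0.3523 → 0.35
d₂ = d₁ − σ√T = 0.3523 − 0.2252 = 0.1272 → 0.13
e^(−rT) = e^(−0.07·0.3333) = 0.9769
N(d₁) = N(0.35) = 0.6368;  N(d₂) = N(0.13) = 0.5517
C = 265·0.6368 − 257·0.9769·0.5517 = 168.7520 − 138.5116 = 30.2404

$30.24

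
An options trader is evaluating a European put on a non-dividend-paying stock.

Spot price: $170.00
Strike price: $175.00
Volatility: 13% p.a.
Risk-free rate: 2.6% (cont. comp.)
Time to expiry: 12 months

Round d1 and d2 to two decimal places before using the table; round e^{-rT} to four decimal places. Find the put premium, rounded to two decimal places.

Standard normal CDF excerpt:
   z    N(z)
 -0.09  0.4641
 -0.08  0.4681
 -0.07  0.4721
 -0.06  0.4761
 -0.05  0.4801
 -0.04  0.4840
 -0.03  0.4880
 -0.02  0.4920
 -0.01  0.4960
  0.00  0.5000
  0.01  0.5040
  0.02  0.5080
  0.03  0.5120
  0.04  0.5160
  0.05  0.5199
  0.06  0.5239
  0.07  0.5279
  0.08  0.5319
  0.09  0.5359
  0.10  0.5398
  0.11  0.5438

$9.09

σ√T = 0.13·√1 = 0.1300
d₁ = [ln(170/175) + (0.026 + ½·0.13²)·1] / (σ√T) = (-0.0290 + 0.0345) / 0.1300 = 0.0420 → 0.04
d₂ = 0.0420 − 0.1300 = -0.0880 → -0.09
e^(−rT) = e^(−0.026·1) = 0.9743
N(−d₂) = N(0.09) = 0.5359;  N(−d₁) = N(-0.04) = 0.4840
P = 175·0.9743·0.5359 − 170·0.4840 = 91.3723 − 82.2800 = 9.0923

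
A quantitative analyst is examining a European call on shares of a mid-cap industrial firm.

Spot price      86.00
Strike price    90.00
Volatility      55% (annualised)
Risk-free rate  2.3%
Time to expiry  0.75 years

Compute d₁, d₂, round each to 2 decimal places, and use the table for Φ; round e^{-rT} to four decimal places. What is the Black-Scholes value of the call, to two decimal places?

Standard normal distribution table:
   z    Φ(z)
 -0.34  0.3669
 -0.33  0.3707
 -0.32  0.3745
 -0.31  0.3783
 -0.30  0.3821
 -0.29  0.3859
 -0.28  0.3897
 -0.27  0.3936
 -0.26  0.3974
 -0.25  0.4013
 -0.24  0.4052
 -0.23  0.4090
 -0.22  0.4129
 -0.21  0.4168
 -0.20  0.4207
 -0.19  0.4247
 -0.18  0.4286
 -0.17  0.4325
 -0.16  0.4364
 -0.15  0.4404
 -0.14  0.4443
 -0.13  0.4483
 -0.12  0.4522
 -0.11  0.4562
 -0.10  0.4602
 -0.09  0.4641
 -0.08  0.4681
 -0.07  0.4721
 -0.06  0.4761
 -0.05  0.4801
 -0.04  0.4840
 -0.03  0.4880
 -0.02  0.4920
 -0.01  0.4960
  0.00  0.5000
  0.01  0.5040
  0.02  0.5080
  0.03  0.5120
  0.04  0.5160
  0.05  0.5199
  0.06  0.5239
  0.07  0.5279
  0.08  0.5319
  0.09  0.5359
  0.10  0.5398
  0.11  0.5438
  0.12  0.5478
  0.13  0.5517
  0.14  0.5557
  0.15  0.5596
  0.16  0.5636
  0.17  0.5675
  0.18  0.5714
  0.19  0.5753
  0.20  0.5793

15.34

T = 0.75;  σ√T = 0.4763
d₁ = [ln(86/90) + (0.023 + 0.55²/2)·0.75] / 0.4763 = [-0.0455 + 0.1307] / 0.4763 = 0.1789 ≈ 0.18
d₂ = d₁ − σ√T = 0.1789 − 0.4763 = -0.2974 ≈ -0.30
exp(−rT) = exp(−0.023·0.75) = 0.9829
N(d₁) = N(0.18) = 0.5714;  N(d₂) = N(-0.30) = 0.3821
C = 86·0.5714 − 90·0.9829·0.3821 = 49.1404 − 33.8009 = 15.3395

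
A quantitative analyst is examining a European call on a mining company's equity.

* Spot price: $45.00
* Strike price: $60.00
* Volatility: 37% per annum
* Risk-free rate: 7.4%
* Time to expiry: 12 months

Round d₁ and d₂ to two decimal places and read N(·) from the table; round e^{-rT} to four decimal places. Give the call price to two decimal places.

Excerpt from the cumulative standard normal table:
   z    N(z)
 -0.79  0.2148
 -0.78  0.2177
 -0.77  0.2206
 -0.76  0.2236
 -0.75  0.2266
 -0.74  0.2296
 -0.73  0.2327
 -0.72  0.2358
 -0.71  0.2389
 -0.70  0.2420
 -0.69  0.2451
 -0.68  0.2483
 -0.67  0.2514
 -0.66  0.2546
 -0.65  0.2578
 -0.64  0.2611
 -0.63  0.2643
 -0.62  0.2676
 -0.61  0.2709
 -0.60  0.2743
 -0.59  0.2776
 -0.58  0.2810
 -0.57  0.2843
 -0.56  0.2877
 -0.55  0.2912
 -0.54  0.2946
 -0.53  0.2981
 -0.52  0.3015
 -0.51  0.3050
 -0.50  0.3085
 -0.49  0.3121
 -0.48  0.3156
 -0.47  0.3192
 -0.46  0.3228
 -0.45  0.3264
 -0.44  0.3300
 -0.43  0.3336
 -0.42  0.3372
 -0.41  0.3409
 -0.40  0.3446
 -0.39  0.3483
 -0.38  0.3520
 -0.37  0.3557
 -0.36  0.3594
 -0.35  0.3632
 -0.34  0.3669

$3.21

T = 1;  σ√T = 0.3700
d₁ = [ln(45/60) + (0.074 + 0.37²/2)·1] / 0.3700 = [-0.2877 + 0.1424] / 0.3700 = -0.3925 ≈ -0.39
d₂ = d₁ − σ√T = -0.3925 − 0.3700 = -0.7625 ≈ -0.76
e^(−rT) = e^(−0.074·1) = 0.9287
C = 45·N(-0.39) − 60·0.9287·N(-0.76) = 45·0.3483 − 60·0.9287·0.2236 = 15.6735 − 12.4594 = 3.2141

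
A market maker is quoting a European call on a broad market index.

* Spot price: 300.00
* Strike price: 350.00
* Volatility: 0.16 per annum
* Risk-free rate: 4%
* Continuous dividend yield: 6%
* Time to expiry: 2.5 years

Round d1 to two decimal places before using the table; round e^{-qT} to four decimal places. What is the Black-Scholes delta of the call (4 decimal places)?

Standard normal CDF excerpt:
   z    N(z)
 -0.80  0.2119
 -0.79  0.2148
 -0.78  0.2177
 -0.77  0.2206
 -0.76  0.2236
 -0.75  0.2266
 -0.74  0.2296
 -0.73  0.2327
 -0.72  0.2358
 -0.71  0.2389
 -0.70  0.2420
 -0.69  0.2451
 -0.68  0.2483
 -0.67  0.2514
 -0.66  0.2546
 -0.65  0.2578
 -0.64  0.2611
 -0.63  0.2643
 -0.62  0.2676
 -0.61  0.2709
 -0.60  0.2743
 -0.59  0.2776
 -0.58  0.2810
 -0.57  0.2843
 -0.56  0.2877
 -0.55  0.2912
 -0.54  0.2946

0.2137

σ√T = 0.16·√2.5 = 0.2530
d₁ = [ln(300/350) + (0.04 − 0.06 + 0.16²/2)·2.5] / 0.2530 = [-0.1542 − 0.0180] / 0.2530 = -0.6805 ≈ -0.68
N(d₁) = N(-0.68) = 0.2483
Δ_call = e^(−qT)·N(d₁) = 0.8607·0.2483 = 0.2137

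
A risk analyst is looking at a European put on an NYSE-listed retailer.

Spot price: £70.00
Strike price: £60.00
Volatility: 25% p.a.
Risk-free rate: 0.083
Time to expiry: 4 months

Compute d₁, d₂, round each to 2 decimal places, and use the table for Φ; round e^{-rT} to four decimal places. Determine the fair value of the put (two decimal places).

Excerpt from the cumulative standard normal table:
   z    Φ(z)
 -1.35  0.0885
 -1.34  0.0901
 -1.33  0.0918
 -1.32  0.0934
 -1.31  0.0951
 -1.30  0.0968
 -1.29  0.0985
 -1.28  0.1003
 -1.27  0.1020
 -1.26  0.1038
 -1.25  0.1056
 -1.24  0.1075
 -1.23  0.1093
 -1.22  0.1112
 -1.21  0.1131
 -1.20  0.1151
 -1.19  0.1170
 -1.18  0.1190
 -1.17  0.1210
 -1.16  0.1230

£0.40

T = 0.3333;  σ√T = 0.1443
ln(S/K) + (r + σ²/2)T = ln(70/60) + (0.083 + 0.25²/2)·0.3333 = 0.1542 + 0.0381 = 0.1922
d₁ = 0.1922 / 0.1443 = 1.3318 → 1.33
d₂ = d₁ − σ√T = 1.3318 − 0.1443 = 1.1875 → 1.19
exp(−rT) = exp(−0.083·0.3333) = 0.9727
P = 60·0.9727·N(-1.19) − 70·N(-1.33) = 60·0.9727·0.1170 − 70·0.0918 = 6.8284 − 6.4260 = 0.4024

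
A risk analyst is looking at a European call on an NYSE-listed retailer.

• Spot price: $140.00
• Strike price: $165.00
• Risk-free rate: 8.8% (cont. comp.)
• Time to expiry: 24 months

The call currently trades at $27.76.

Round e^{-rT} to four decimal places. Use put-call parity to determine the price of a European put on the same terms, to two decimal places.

$26.13

exp(−rT) = exp(−0.088·2) = 0.8386
Put-call parity: C − P = S − K·e^(−rT) = 140 − 165·0.8386 = 140 − 138.3690 = 1.6310
P = C − (C − P) = 27.76 − (1.6310) = 26.1290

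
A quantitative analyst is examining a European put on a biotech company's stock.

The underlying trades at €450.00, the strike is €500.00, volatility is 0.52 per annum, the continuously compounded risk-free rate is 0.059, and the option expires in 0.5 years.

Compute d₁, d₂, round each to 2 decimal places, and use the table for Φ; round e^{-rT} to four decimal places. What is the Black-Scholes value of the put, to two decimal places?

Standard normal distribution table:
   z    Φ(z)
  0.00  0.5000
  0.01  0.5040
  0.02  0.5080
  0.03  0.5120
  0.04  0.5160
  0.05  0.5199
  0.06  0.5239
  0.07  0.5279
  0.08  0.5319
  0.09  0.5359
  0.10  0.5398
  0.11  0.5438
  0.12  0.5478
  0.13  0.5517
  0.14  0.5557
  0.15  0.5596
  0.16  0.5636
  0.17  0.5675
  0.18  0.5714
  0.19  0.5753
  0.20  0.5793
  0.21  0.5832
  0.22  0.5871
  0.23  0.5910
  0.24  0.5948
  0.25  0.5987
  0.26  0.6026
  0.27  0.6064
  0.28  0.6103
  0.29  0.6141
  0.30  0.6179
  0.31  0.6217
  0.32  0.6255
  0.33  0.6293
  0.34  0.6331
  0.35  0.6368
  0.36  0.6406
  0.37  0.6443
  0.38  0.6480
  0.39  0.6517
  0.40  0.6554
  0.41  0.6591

€87.77

σ√T = 0.52·√0.5 = 0.3677
ln(S/K) + (r + σ²/2)T = ln(450/500) + (0.059 + 0.52²/2)·0.5 = -0.1054 + 0.0971 = -0.0083
d₁ = -0.0083 / 0.3677 = -0.0225 ≈ -0.02
d₂ = d₁ − σ√T = -0.0225 − 0.3677 = -0.3902 ≈ -0.39
exp(−rT) = exp(−0.059·0.5) = 0.9709
N(−d₂) = N(0.39) = 0.6517;  N(−d₁) = N(0.02) = 0.5080
P = 500·0.9709·0.6517 − 450·0.5080 = 316.3678 − 228.6000 = 87.7678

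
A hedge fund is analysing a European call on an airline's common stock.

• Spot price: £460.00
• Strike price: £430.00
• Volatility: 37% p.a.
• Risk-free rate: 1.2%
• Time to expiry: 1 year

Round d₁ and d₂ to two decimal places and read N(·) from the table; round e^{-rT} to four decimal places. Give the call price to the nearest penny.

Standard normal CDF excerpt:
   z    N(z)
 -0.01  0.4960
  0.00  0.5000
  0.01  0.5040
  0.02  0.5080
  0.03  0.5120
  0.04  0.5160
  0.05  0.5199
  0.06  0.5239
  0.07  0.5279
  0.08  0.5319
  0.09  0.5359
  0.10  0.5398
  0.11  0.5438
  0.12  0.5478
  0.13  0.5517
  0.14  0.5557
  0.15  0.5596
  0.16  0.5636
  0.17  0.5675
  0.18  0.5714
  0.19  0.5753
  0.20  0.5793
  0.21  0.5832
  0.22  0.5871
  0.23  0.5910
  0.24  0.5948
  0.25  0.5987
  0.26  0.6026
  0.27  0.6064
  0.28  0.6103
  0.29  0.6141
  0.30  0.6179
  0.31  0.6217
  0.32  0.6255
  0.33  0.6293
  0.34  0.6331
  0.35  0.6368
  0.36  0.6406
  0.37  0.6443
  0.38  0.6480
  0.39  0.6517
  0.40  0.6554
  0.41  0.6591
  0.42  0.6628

σ√T = 0.37·√1 = 0.3700
d₁ = [ln(460/430) + (0.012 + 0.37²/2)·1] / 0.3700 = [0.0674 + 0.0804] / 0.3700 = 0.3997 which rounds to 0.40
d₂ = d₁ − σ√T = 0.3997 − 0.3700 = 0.0297 which rounds to 0.03
e^(−rT) = e^(−0.012·1) = 0.9881
N(d₁) = N(0.40) = 0.6554;  N(d₂) = N(0.03) = 0.5120
C = 460·0.6554 − 430·0.9881·0.5120 = 301.4840 − 217.5401 = 83.9439

£83.94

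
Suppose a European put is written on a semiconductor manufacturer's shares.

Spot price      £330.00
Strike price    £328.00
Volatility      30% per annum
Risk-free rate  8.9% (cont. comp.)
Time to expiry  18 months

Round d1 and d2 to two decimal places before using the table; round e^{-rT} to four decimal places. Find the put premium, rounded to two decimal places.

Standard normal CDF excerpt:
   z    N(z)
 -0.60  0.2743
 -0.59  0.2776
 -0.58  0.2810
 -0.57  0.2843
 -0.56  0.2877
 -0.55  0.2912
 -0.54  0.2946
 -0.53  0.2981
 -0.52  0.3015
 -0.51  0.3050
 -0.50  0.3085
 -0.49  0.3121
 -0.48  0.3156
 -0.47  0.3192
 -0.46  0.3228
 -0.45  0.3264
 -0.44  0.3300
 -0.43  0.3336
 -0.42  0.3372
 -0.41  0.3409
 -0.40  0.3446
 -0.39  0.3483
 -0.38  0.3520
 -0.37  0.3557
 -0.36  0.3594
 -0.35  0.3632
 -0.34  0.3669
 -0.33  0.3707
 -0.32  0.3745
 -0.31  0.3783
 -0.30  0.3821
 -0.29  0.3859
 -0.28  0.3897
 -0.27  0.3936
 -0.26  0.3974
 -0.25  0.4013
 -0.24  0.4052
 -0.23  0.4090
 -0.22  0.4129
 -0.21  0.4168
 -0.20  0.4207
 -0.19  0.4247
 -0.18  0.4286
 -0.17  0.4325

σ√T = 0.3·√1.5 = 0.3674
d₁ = [ln(330/328) + (0.089 + 0.3²/2)·1.5] / 0.3674 = [0.0061 + 0.2010] / 0.3674 = 0.5636 ≈ 0.56
d₂ = d₁ − σ√T = 0.5636 − 0.3674 = 0.1962 ≈ 0.20
e^(−rT) = e^(−0.089·1.5) = 0.8750
P = 328·0.8750·N(-0.20) − 330·N(-0.56) = 328·0.8750·0.4207 − 330·0.2877 = 120.7409 − 94.9410 = 25.7999

£25.80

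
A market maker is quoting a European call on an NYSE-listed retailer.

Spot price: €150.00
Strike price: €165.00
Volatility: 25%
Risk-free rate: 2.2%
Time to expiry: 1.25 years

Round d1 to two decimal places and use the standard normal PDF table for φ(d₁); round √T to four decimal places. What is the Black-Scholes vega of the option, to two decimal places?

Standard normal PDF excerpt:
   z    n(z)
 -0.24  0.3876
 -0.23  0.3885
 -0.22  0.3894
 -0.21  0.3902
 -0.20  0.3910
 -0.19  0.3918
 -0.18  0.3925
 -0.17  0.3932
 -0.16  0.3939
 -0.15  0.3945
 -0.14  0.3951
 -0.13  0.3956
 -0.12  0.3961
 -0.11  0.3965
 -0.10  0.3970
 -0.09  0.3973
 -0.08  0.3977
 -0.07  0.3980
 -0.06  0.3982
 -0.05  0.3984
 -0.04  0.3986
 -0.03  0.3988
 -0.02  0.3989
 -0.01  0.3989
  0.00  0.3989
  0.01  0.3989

T = 1.25;  σ√T = 0.2795
ln(S/K) + (r + σ²/2)T = ln(150/165) + (0.022 + 0.25²/2)·1.25 = -0.0953 + 0.0666 = -0.0287
d₁ = -0.0287 / 0.2795 = -0.1029 ⇒ -0.10
√T = √1.25 = 1.1180
φ(d₁) = φ(-0.10) = 0.3970
vega = S·φ(d₁)·√T = 150·0.3970·1.1180 = 66.5769

66.58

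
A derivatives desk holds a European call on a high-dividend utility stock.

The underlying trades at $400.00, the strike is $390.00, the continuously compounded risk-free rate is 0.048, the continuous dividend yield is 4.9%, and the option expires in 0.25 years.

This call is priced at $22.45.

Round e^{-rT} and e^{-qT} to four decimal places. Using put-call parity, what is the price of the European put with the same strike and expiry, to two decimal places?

$12.69

exp(−qT) = exp(−0.049·0.25) = 0.9878;  exp(−rT) = exp(−0.048·0.25) = 0.9881
Put-call parity: C − P = S·e^(−qT) − K·e^(−rT) = 400·0.9878 − 390·0.9881 = 395.1200 − 385.3590 = 9.7610
P = C − (C − P) = 22.45 − (9.7610) = 12.6890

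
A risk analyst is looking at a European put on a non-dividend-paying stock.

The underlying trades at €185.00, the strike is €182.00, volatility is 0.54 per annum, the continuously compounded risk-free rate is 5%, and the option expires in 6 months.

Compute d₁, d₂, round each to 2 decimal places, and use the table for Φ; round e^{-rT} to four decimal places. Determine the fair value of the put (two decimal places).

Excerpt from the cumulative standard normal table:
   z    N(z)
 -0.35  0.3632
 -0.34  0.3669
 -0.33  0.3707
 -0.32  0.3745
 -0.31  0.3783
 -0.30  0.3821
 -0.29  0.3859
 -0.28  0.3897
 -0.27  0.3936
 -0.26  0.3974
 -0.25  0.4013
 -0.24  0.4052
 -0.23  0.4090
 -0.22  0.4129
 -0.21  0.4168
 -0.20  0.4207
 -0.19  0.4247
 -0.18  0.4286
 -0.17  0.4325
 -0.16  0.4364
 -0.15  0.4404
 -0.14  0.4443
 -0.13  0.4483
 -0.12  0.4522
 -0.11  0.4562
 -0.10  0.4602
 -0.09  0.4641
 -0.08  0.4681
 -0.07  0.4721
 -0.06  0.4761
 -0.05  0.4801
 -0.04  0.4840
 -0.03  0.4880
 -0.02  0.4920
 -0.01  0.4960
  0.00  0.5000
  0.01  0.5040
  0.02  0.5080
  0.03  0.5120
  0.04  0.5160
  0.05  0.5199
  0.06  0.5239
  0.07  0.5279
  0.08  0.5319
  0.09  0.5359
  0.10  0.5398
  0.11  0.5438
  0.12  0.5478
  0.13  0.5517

€23.73

σ√T = 0.54·√0.5 = 0.3818
ln(S/K) + (r + σ²/2)T = ln(185/182) + (0.05 + 0.54²/2)·0.5 = 0.0163 + 0.0979 = 0.1142
d₁ = 0.1142 / 0.3818 = 0.2992 ≈ 0.30
d₂ = d₁ − σ√T = 0.2992 − 0.3818 = -0.0826 ≈ -0.08
exp(−rT) = exp(−0.05·0.5) = 0.9753
N(−d₂) = N(0.08) = 0.5319;  N(−d₁) = N(-0.30) = 0.3821
P = 182·0.9753·0.5319 − 185·0.3821 = 94.4147 − 70.6885 = 23.7262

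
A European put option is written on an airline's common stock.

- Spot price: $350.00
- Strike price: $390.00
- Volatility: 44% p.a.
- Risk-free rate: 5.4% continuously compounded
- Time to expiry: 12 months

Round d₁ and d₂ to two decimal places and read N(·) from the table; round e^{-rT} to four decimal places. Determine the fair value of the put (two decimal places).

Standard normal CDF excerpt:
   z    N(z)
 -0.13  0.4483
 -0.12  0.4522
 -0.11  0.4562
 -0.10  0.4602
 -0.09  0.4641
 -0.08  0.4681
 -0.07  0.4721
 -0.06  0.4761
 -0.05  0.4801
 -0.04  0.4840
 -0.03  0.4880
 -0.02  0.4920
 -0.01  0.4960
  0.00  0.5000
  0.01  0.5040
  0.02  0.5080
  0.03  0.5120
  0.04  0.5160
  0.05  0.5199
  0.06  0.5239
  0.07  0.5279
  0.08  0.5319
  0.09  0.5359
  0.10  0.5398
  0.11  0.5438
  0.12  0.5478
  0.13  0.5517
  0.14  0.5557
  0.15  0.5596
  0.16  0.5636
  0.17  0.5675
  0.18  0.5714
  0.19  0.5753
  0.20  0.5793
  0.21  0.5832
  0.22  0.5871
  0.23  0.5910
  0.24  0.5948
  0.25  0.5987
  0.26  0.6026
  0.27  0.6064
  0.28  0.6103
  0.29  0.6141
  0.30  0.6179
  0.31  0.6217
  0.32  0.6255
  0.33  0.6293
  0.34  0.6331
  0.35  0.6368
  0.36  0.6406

σ√T = 0.44 × 1.0000 = 0.4400
d₁ = [ln(350/390) + (0.054 + ½·0.44²)·1] / (σ√T) = (-0.1082 + 0.1508) / 0.4400 = 0.0968 which rounds to 0.10
d₂ = 0.0968 − 0.4400 = -0.3432 which rounds to -0.34
e^(−rT) = e^(−0.054·1) = 0.9474
N(−d₂) = N(0.34) = 0.6331;  N(−d₁) = N(-0.10) = 0.4602
P = 390·0.9474·0.6331 − 350·0.4602 = 233.9216 − 161.0700 = 72.8516

$72.85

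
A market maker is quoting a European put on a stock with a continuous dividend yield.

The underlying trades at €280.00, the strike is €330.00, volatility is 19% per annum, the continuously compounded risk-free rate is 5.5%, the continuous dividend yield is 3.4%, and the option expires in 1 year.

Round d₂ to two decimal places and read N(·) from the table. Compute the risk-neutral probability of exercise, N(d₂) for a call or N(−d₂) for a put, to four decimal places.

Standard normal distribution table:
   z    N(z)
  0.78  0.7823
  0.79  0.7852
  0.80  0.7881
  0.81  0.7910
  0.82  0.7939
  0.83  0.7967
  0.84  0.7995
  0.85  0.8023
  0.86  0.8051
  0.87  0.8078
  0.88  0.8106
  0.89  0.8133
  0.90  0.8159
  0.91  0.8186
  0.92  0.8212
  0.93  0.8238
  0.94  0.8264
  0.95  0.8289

σ√T = 0.19 × 1.0000 = 0.1900
d₁ = [ln(280/330) + (0.055 − 0.034 + 0.19²/2)·1] / 0.1900 = [-0.1643 + 0.0391] / 0.1900 = -0.6592 ⇒ -0.66
d₂ = d₁ − σ√T = -0.6592 − 0.1900 = -0.8492 ⇒ -0.85
Pr(exercise) under Q = N(−d₂) = N(0.85) = 0.8023

0.8023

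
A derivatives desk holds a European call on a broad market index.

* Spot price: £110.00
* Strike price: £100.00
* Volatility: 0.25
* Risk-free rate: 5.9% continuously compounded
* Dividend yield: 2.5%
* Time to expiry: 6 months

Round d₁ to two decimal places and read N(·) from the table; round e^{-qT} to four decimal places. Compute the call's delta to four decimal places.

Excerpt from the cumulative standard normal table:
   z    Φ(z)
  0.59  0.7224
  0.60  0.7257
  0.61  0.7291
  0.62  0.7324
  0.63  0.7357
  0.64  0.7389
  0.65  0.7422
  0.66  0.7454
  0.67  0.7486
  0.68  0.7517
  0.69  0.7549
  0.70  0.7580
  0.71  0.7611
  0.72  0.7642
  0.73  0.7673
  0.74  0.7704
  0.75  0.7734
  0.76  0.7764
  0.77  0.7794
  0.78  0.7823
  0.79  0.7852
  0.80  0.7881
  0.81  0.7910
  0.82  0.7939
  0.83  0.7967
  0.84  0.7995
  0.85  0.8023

0.7547

σ√T = 0.25·√0.5 = 0.1768
d₁ = [ln(110/100) + (0.059 − 0.025 + 0.25²/2)·0.5] / 0.1768 = [0.0953 + 0.0326] / 0.1768 = 0.7237 ≈ 0.72
N(d₁) = N(0.72) = 0.7642
Δ_call = e^(−qT)·N(d₁) = 0.9876·0.7642 = 0.7547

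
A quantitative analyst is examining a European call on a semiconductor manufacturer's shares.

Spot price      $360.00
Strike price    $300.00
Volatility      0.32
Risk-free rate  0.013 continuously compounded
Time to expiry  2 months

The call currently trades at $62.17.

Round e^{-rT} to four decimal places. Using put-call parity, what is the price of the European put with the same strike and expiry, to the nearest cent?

e^(−rT) = e^(−0.013·0.1667) = 0.9978
Put-call parity: C − P = S − K·e^(−rT) = 360 − 300·0.9978 = 360 − 299.3400 = 60.6600
P = C − (C − P) = 62.17 − (60.6600) = 1.5100

$1.51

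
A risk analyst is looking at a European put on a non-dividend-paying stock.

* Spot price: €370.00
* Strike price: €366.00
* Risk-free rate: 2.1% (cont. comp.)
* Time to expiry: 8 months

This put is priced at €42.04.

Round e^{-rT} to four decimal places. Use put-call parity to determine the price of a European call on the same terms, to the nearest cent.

e^(−rT) = e^(−0.021·0.6667) = 0.9861
Put-call parity: C − P = S − K·e^(−rT) = 370 − 366·0.9861 = 370 − 360.9126 = 9.0874
C = P + (C − P) = 42.04 + (9.0874) = 51.1274

€51.13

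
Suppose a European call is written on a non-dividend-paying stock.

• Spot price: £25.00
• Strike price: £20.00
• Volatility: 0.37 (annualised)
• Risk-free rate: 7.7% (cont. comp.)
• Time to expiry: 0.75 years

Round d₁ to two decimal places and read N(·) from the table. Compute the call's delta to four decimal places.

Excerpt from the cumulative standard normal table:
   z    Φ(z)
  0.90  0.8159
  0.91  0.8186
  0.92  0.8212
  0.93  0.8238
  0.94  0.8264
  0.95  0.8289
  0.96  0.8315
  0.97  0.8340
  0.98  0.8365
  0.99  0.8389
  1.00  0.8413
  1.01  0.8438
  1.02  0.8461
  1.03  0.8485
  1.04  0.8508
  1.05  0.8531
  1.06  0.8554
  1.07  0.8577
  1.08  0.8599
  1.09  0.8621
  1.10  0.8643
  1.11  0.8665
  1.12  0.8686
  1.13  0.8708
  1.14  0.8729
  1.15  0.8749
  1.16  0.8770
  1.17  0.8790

0.8508

T = 0.75;  σ√T = 0.3204
d₁ = [ln(25/20) + (0.077 + 0.37²/2)·0.75] / 0.3204 = [0.2231 + 0.1091] / 0.3204 = 1.0368 ⇒ 1.04
N(d₁) = N(1.04) = 0.8508
Δ_call = N(d₁) = 0.8508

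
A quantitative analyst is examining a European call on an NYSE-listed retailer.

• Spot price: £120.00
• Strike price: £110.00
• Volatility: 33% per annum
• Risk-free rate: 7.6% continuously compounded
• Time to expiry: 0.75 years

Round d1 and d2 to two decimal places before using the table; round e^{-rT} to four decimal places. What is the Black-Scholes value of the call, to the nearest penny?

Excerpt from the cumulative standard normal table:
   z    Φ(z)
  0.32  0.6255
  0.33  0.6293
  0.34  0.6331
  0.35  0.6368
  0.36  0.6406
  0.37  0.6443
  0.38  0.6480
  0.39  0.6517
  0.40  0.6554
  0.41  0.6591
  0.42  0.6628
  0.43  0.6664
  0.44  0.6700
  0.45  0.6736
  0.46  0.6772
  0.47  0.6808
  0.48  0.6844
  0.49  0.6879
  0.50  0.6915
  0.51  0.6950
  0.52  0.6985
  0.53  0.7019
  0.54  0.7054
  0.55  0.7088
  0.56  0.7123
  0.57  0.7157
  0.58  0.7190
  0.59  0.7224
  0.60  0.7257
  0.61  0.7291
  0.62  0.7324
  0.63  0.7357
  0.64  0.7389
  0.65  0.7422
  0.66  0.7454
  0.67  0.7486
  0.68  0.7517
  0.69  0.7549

σ√T = 0.33·√0.75 = 0.2858
d₁ = [ln(120/110) + (0.076 + 0.33²/2)·0.75] / 0.2858 = [0.0870 + 0.0978] / 0.2858 = 0.6468 ≈ 0.65
d₂ = d₁ − σ√T = 0.6468 − 0.2858 = 0.3610 ≈ 0.36
e^(−rT) = e^(−0.076·0.75) = 0.9446
N(d₁) = N(0.65) = 0.7422;  N(d₂) = N(0.36) = 0.6406
C = 120·0.7422 − 110·0.9446·0.6406 = 89.0640 − 66.5622 = 22.5018

£22.50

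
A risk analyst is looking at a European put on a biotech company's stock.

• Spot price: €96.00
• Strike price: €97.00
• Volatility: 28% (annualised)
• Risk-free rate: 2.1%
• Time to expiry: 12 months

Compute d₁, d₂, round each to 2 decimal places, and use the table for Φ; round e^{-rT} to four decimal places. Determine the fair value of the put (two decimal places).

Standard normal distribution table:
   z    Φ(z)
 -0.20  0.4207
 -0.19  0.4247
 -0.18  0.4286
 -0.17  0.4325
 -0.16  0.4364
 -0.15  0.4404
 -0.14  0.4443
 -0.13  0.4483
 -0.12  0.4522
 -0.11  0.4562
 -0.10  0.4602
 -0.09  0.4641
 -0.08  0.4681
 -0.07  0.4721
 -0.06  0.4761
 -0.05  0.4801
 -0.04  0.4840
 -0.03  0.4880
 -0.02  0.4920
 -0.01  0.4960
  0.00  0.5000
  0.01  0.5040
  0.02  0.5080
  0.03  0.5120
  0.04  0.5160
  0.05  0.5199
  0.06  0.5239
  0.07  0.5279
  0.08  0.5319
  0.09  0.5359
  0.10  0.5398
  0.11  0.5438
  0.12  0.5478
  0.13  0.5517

σ√T = 0.28·√1 = 0.2800
d₁ = [ln(96/97) + (0.021 + 0.28²/2)·1] / 0.2800 = [-0.0104 + 0.0602] / 0.2800 = 0.1780 ⇒ 0.18
d₂ = d₁ − σ√T = 0.1780 − 0.2800 = -0.1020 ⇒ -0.10
exp(−rT) = exp(−0.021·1) = 0.9792
N(−d₂) = N(0.10) = 0.5398;  N(−d₁) = N(-0.18) = 0.4286
P = 97·0.9792·0.5398 − 96·0.4286 = 51.2715 − 41.1456 = 10.1259

€10.13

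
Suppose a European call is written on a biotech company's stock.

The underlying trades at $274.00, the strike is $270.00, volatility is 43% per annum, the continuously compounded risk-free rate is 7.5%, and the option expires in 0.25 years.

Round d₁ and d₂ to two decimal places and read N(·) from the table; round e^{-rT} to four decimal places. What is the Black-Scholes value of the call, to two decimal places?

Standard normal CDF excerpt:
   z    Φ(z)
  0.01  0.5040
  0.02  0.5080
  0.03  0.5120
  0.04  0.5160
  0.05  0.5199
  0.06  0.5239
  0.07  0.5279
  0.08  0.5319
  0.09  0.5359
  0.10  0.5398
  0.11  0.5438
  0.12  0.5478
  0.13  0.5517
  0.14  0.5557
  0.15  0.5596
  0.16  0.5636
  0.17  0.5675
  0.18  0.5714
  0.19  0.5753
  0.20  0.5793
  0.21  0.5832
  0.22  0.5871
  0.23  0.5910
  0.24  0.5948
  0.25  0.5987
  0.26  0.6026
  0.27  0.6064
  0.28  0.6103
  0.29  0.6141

$27.35

σ√T = 0.43 × 0.5000 = 0.2150
d₁ = [ln(274/270) + (0.075 + 0.43²/2)·0.25] / 0.2150 = [0.0147 + 0.0419] / 0.2150 = 0.2631 ≈ 0.26
d₂ = d₁ − σ√T = 0.2631 − 0.2150 = 0.0481 ≈ 0.05
e^(−rT) = e^(−0.075·0.25) = 0.9814
N(d₁) = N(0.26) = 0.6026;  N(d₂) = N(0.05) = 0.5199
C = 274·0.6026 − 270·0.9814·0.5199 = 165.1124 − 137.7621 = 27.3503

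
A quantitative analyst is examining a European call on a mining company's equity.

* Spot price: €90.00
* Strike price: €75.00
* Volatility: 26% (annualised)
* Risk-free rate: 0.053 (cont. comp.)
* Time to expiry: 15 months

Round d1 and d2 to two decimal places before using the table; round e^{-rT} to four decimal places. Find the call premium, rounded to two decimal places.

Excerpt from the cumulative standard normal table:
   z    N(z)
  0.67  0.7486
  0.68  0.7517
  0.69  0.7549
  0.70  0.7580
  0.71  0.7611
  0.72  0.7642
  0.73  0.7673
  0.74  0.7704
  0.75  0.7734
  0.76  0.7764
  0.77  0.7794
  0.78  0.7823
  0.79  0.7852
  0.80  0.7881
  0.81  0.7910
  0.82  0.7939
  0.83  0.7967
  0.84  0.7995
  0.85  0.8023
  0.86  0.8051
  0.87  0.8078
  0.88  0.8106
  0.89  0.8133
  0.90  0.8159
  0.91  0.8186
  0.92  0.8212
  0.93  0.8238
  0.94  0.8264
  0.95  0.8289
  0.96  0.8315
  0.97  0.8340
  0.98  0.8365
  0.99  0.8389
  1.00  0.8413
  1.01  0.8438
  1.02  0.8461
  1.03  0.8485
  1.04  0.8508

σ√T = 0.26 × 1.1180 = 0.2907
d₁ = [ln(90/75) + (0.053 + ½·0.26²)·1.25] / (σ√T) = (0.1823 + 0.1085) / 0.2907 = 1.0005 ⇒ 1.00
d₂ = 1.0005 − 0.2907 = 0.7098 ⇒ 0.71
e^(−rT) = e^(−0.053·1.25) = 0.9359
N(d₁) = N(1.00) = 0.8413;  N(d₂) = N(0.71) = 0.7611
C = 90·0.8413 − 75·0.9359·0.7611 = 75.7170 − 53.4235 = 22.2935

€22.29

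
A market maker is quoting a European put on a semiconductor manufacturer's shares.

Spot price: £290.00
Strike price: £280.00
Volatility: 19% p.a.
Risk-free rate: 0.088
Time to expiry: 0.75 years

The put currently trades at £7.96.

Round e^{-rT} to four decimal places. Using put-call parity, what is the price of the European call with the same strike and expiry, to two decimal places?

e^(−rT) = e^(−0.088·0.75) = 0.9361
Put-call parity: C − P = S − K·e^(−rT) = 290 − 280·0.9361 = 290 − 262.1080 = 27.8920
C = P + (C − P) = 7.96 + (27.8920) = 35.8520

£35.85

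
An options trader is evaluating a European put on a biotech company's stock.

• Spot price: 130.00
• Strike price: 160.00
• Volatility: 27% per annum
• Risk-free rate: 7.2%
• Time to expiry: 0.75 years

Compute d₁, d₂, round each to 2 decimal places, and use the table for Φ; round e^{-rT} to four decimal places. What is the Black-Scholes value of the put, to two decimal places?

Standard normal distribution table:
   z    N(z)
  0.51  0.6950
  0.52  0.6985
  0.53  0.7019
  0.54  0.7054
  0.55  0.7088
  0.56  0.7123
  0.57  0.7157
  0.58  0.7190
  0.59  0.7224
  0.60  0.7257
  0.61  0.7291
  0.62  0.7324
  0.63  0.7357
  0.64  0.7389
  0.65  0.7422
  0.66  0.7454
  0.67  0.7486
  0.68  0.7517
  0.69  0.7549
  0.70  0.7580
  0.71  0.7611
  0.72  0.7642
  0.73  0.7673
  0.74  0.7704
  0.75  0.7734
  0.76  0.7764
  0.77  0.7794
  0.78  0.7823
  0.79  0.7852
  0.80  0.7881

26.44

σ√T = 0.27·√0.75 = 0.2338
ln(S/K) + (r + σ²/2)T = ln(130/160) + (0.072 + 0.27²/2)·0.75 = -0.2076 + 0.0813 = -0.1263
d₁ = -0.1263 / 0.2338 = -0.5402 ⇒ -0.54
d₂ = d₁ − σ√T = -0.5402 − 0.2338 = -0.7740 ⇒ -0.77
exp(−rT) = exp(−0.072·0.75) = 0.9474
N(−d₂) = N(0.77) = 0.7794;  N(−d₁) = N(0.54) = 0.7054
P = 160·0.9474·0.7794 − 130·0.7054 = 118.1446 − 91.7020 = 26.4426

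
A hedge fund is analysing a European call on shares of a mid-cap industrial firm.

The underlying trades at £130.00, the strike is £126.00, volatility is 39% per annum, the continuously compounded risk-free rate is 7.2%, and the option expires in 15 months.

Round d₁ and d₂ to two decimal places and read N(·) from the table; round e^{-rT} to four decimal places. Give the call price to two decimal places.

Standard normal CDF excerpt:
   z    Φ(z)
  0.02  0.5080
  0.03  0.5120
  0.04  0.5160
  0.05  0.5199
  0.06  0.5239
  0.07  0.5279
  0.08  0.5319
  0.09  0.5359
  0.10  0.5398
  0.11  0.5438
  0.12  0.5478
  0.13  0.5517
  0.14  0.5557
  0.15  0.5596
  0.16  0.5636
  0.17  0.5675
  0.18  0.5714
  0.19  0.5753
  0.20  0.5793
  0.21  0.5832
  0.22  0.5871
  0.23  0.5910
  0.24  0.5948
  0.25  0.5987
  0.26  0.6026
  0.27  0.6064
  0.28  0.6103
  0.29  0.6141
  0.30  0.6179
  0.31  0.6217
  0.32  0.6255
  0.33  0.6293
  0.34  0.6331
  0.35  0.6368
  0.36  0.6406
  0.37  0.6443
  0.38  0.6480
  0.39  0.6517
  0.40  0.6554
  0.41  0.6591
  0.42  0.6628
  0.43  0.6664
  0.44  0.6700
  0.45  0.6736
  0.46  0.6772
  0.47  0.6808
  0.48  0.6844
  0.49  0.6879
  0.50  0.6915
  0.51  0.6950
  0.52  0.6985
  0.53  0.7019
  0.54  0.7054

£29.57

T = 1.25;  σ√T = 0.4360
d₁ = [ln(130/126) + (0.072 + 0.39²/2)·1.25] / 0.4360 = [0.0313 + 0.1851] / 0.4360 = 0.4961 → 0.50
d₂ = d₁ − σ√T = 0.4961 − 0.4360 = 0.0601 → 0.06
e^(−rT) = e^(−0.072·1.25) = 0.9139
N(d₁) = N(0.50) = 0.6915;  N(d₂) = N(0.06) = 0.5239
C = 130·0.6915 − 126·0.9139·0.5239 = 89.8950 − 60.3278 = 29.5672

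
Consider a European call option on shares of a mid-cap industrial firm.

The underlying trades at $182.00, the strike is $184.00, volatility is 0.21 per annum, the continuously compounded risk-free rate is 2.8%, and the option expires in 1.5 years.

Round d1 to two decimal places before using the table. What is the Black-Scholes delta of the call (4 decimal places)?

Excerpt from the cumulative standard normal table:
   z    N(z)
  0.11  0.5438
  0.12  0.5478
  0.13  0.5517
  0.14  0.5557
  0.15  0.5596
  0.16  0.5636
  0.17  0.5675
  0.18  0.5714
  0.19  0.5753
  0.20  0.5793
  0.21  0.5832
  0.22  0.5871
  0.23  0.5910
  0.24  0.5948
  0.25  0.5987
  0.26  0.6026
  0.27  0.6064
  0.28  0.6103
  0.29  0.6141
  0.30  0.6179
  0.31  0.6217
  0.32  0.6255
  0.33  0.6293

0.5987

σ√T = 0.21·√1.5 = 0.2572
d₁ = [ln(182/184) + (0.028 + 0.21²/2)·1.5] / 0.2572 = [-0.0109 + 0.0751] / 0.2572 = 0.2494 which rounds to 0.25
N(d₁) = N(0.25) = 0.5987
Δ_call = N(d₁) = 0.5987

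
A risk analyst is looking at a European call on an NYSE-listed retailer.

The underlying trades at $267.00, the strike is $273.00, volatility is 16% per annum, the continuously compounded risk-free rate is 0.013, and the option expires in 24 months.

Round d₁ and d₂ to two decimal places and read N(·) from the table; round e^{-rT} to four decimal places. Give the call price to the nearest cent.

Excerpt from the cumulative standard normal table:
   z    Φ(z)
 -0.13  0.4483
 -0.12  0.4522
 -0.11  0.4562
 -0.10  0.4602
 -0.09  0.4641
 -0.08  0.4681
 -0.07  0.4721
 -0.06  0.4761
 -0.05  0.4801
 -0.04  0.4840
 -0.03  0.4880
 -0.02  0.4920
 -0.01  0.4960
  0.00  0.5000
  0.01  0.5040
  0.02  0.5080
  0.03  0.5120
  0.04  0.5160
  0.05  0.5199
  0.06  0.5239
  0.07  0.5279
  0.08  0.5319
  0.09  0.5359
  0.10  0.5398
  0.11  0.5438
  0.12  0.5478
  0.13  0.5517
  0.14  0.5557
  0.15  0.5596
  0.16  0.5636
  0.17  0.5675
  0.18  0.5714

T = 2;  σ√T = 0.2263
d₁ = [ln(267/273) + (0.013 + 0.16²/2)·2] / 0.2263 = [-0.0222 + 0.0516] / 0.2263 = 0.1298 ⇒ 0.13
d₂ = d₁ − σ√T = 0.1298 − 0.2263 = -0.0964 ⇒ -0.10
exp(−rT) = exp(−0.013·2) = 0.9743
N(d₁) = N(0.13) = 0.5517;  N(d₂) = N(-0.10) = 0.4602
C = 267·0.5517 − 273·0.9743·0.4602 = 147.3039 − 122.4058 = 24.8981

$24.90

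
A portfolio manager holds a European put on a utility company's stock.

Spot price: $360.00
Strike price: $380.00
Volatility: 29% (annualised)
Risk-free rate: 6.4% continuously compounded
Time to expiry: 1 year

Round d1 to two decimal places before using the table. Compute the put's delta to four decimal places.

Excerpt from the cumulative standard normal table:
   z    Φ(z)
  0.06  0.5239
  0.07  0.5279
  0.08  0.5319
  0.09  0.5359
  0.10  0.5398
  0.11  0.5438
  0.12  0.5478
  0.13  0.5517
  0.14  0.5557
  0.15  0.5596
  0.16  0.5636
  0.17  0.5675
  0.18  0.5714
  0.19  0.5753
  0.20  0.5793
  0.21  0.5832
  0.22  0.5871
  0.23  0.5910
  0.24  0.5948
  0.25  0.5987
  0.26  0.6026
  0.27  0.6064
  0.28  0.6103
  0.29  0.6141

-0.4286

T = 1;  σ√T = 0.2900
ln(S/K) + (r + σ²/2)T = ln(360/380) + (0.064 + 0.29²/2)·1 = -0.0541 + 0.1061 = 0.0520
d₁ = 0.0520 / 0.2900 = 0.1793 ≈ 0.18
N(d₁) = N(0.18) = 0.5714
Δ_put = N(d₁) − 1 = 0.5714 − 1 = -0.4286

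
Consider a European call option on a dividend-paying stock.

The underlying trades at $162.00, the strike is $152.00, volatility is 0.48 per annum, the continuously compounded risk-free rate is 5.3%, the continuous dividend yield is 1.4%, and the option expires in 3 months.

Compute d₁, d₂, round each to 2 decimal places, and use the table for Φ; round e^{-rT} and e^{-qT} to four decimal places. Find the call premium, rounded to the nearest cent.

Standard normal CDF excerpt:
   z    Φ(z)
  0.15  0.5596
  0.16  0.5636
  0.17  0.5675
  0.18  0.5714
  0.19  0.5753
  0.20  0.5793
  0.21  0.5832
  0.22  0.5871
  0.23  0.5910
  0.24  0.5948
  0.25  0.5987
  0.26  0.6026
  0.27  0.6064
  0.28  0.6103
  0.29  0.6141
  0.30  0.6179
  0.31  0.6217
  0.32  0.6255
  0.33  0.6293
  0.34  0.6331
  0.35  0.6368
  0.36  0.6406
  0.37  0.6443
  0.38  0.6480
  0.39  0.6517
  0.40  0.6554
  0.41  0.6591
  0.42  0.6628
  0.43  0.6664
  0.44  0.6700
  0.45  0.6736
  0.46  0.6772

$21.29

σ√T = 0.48 × 0.5000 = 0.2400
d₁ = [ln(162/152) + (0.053 − 0.014 + 0.48²/2)·0.25] / 0.2400 = [0.0637 + 0.0386] / 0.2400 = 0.4261 → 0.43
d₂ = d₁ − σ√T = 0.4261 − 0.2400 = 0.1861 → 0.19
exp(−qT) = exp(−0.014·0.25) = 0.9965;  exp(−rT) = exp(−0.053·0.25) = 0.9868
N(d₁) = N(0.43) = 0.6664;  N(d₂) = N(0.19) = 0.5753
C = 162·0.9965·0.6664 − 152·0.9868·0.5753 = 107.5790 − 86.2913 = 21.2876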